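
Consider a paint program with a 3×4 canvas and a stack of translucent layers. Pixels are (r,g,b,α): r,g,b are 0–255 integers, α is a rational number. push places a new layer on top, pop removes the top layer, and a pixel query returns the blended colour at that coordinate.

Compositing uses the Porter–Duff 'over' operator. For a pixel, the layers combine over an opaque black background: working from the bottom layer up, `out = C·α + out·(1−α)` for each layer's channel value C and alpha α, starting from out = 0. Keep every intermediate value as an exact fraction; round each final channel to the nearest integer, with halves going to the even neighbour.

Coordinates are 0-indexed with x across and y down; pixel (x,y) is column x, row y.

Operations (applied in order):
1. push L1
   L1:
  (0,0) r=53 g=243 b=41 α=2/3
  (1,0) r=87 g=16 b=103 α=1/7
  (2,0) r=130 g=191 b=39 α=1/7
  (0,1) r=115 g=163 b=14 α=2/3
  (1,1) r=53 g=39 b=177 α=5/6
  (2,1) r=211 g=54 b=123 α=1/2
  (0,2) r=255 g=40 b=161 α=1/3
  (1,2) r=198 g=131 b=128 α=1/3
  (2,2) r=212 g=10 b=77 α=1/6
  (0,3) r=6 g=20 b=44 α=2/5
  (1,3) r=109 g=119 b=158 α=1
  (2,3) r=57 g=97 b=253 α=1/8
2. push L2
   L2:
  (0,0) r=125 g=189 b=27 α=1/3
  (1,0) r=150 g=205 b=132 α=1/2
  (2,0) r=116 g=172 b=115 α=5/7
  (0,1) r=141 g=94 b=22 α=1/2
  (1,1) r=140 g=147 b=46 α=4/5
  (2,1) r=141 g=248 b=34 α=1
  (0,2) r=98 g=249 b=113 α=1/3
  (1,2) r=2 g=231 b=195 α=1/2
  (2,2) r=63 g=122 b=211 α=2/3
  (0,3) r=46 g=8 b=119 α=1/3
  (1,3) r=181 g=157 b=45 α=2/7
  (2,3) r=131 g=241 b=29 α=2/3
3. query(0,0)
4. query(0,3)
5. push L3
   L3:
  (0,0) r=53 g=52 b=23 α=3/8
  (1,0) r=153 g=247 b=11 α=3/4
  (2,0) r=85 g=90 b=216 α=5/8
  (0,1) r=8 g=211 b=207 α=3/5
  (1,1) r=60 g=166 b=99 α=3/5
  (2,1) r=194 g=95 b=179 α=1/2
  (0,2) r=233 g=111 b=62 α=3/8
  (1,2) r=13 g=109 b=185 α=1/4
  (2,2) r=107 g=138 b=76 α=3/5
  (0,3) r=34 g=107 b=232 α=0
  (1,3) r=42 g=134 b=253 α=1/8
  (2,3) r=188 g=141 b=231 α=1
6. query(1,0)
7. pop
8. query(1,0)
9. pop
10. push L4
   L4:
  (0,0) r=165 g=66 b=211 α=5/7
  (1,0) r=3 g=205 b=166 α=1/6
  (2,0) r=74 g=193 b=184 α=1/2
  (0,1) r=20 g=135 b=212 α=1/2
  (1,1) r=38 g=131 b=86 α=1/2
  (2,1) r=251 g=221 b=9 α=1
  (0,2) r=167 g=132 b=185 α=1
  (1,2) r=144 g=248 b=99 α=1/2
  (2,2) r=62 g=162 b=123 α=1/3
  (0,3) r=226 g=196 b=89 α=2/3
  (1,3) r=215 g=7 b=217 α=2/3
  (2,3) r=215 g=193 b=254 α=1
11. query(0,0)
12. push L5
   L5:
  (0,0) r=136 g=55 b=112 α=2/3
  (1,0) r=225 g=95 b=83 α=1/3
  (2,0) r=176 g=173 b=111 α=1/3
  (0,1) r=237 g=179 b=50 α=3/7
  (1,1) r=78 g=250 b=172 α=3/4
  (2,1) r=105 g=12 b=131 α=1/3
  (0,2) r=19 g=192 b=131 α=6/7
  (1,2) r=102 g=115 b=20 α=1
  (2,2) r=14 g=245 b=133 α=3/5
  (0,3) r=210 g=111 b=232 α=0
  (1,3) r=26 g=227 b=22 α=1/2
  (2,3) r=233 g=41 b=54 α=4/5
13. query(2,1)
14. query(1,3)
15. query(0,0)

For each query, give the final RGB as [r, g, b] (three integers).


at x=0,y=0 over L1,L2:
+L1 (α=2/3) → [106/3, 162, 82/3]
+L2 (α=1/3) → [587/9, 171, 245/9]
= [65, 171, 27]

(0,3) stack=L1,L2; from [0,0,0]:
L1 α=2/5: [12/5, 8, 88/5]
L2 α=1/3: [254/15, 8, 257/5]
rounded: [17, 8, 51]

(1,0) stack=L1,L2,L3; from [0,0,0]:
+L1 (α=1/7) → [87/7, 16/7, 103/7]
+L2 (α=1/2) → [1137/14, 1451/14, 1027/14]
+L3 (α=3/4) → [7563/56, 11825/56, 1489/56]
→ [135, 211, 27]

query (1,0) [L1,L2] — begin 0,0,0
after L1 α=1/7: [87/7, 16/7, 103/7]
after L2 α=1/2: [1137/14, 1451/14, 1027/14]
= [81, 104, 73]

query (0,0) [L1,L4] — begin 0,0,0
after L1 α=2/3: [106/3, 162, 82/3]
after L4 α=5/7: [2687/21, 654/7, 3329/21]
→ [128, 93, 159]

at x=2,y=1 over L1,L4,L5:
+L1 (α=1/2) → [211/2, 27, 123/2]
+L4 (α=1) → [251, 221, 9]
+L5 (α=1/3) → [607/3, 454/3, 149/3]
= [202, 151, 50]

(1,3) stack=L1,L4,L5; from [0,0,0]:
L1 α=1: [109, 119, 158]
L4 α=2/3: [539/3, 133/3, 592/3]
L5 α=1/2: [617/6, 407/3, 329/3]
rounded: [103, 136, 110]

(0,0) stack=L1,L4,L5; from [0,0,0]:
after L1 α=2/3: [106/3, 162, 82/3]
after L4 α=5/7: [2687/21, 654/7, 3329/21]
after L5 α=2/3: [8399/63, 1424/21, 8033/63]
→ [133, 68, 128]


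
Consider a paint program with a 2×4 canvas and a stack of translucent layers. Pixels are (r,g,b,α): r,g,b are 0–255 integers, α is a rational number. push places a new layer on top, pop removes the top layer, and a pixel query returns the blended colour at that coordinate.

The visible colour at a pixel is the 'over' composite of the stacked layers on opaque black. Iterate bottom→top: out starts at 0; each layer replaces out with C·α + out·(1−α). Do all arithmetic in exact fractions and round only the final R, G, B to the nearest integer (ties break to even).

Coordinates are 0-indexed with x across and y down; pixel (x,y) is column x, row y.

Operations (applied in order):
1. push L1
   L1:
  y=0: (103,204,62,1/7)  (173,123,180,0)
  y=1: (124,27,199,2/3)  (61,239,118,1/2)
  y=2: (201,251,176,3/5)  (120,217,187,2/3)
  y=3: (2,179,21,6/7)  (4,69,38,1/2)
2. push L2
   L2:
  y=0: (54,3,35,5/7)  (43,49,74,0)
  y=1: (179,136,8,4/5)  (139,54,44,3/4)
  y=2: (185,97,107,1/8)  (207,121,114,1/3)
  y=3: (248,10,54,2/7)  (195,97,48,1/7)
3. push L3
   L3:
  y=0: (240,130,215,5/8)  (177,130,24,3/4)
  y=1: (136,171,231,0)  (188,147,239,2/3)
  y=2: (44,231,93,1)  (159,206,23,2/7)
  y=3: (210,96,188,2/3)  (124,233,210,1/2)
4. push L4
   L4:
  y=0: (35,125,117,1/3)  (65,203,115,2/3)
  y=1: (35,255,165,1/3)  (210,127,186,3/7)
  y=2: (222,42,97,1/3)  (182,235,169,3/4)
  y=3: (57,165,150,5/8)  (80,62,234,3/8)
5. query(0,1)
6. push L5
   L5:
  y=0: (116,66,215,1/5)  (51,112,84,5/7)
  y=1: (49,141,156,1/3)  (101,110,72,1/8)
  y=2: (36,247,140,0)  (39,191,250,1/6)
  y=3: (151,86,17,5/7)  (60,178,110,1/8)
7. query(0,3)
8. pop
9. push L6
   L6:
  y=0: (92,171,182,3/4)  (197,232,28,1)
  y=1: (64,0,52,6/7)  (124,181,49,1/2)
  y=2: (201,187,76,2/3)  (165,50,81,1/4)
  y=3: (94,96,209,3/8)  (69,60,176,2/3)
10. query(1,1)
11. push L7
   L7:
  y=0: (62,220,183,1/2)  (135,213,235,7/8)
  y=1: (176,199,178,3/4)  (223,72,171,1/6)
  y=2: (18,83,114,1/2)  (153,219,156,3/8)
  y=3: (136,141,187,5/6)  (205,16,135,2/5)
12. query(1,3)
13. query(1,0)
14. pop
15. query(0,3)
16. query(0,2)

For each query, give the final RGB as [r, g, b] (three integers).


(0,1) stack=L1,L2,L3,L4; from [0,0,0]:
L1 α=2/3: [248/3, 18, 398/3]
L2 α=4/5: [2396/15, 562/5, 494/15]
L3 α=0: [2396/15, 562/5, 494/15]
L4 α=1/3: [5317/45, 2399/15, 3463/45]
rounded: [118, 160, 77]

query (0,3) [L1,L2,L3,L4,L5] — begin 0,0,0
L1 α=6/7: [12/7, 1074/7, 18]
L2 α=2/7: [3532/49, 5510/49, 198/7]
L3 α=2/3: [24112/147, 14918/147, 2830/21]
L4 α=5/8: [38077/392, 55343/392, 1010/7]
L5 α=5/7: [186057/1372, 139623/1372, 2615/49]
→ [136, 102, 53]

(1,1) stack=L1,L2,L3,L4,L6; from [0,0,0]:
L1 α=1/2: [61/2, 239/2, 59]
L2 α=3/4: [895/8, 563/8, 191/4]
L3 α=2/3: [1301/8, 2915/24, 701/4]
L4 α=3/7: [2561/14, 743/6, 1259/7]
L6 α=1/2: [4297/28, 1829/12, 801/7]
→ [153, 152, 114]

at x=1,y=3 over L1,L2,L3,L4,L6,L7:
after L1 α=1/2: [2, 69/2, 19]
after L2 α=1/7: [207/7, 304/7, 162/7]
after L3 α=1/2: [1075/14, 1935/14, 816/7]
after L4 α=3/8: [8735/112, 12279/112, 4497/28]
after L6 α=2/3: [24191/336, 8573/112, 14353/84]
after L7 α=2/5: [70111/560, 29303/560, 21913/140]
→ [125, 52, 157]

at x=1,y=0 over L1,L2,L3,L4,L6,L7:
L1 α=0: [0, 0, 0]
L2 α=0: [0, 0, 0]
L3 α=3/4: [531/4, 195/2, 18]
L4 α=2/3: [1051/12, 1007/6, 248/3]
L6 α=1: [197, 232, 28]
L7 α=7/8: [571/4, 1723/8, 1673/8]
rounded: [143, 215, 209]

query (0,3) [L1,L2,L3,L4,L6] — begin 0,0,0
after L1 α=6/7: [12/7, 1074/7, 18]
after L2 α=2/7: [3532/49, 5510/49, 198/7]
after L3 α=2/3: [24112/147, 14918/147, 2830/21]
after L4 α=5/8: [38077/392, 55343/392, 1010/7]
after L6 α=3/8: [300929/3136, 389611/3136, 9439/56]
→ [96, 124, 169]

query (0,2) [L1,L2,L3,L4,L6] — begin 0,0,0
+L1 (α=3/5) → [603/5, 753/5, 528/5]
+L2 (α=1/8) → [2573/20, 1439/10, 4231/40]
+L3 (α=1) → [44, 231, 93]
+L4 (α=1/3) → [310/3, 168, 283/3]
+L6 (α=2/3) → [1516/9, 542/3, 739/9]
rounded: [168, 181, 82]


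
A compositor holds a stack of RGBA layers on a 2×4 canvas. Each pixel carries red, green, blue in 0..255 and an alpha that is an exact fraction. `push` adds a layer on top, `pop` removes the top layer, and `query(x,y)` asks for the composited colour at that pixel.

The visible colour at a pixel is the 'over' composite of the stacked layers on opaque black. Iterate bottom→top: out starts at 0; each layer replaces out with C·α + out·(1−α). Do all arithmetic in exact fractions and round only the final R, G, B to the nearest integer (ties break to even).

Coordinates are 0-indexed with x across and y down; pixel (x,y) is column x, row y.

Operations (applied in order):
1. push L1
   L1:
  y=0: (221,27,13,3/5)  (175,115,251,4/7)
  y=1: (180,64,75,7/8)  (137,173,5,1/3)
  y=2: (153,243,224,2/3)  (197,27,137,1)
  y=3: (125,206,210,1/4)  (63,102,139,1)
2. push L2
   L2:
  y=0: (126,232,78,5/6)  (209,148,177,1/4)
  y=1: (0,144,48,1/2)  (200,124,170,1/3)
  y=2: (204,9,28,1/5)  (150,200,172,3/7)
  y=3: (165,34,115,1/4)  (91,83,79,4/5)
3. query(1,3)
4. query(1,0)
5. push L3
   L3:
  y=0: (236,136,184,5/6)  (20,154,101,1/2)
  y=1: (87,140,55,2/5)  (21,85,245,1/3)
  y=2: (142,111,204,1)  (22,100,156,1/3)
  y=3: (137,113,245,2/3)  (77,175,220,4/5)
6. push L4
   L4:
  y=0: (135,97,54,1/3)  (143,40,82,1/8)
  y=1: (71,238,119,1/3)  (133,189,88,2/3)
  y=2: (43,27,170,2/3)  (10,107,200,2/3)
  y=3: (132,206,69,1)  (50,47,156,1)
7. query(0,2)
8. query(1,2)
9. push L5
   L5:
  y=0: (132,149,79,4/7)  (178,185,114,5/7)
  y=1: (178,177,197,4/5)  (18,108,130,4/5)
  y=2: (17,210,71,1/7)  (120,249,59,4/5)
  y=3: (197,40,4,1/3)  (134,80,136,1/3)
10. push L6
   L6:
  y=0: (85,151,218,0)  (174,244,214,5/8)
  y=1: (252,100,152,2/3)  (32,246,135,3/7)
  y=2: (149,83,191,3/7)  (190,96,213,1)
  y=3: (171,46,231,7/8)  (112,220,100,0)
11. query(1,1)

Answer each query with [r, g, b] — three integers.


at x=1,y=3 over L1,L2:
L1 α=1: [63, 102, 139]
L2 α=4/5: [427/5, 434/5, 91]
= [85, 87, 91]

at x=1,y=0 over L1,L2:
after L1 α=4/7: [100, 460/7, 1004/7]
after L2 α=1/4: [509/4, 604/7, 4251/28]
= [127, 86, 152]

at x=0,y=2 over L1,L2,L3,L4:
after L1 α=2/3: [102, 162, 448/3]
after L2 α=1/5: [612/5, 657/5, 1876/15]
after L3 α=1: [142, 111, 204]
after L4 α=2/3: [76, 55, 544/3]
= [76, 55, 181]

query (1,2) [L1,L2,L3,L4] — begin 0,0,0
after L1 α=1: [197, 27, 137]
after L2 α=3/7: [1238/7, 708/7, 152]
after L3 α=1/3: [2630/21, 2116/21, 460/3]
after L4 α=2/3: [3050/63, 6610/63, 1660/9]
rounded: [48, 105, 184]

(1,1) stack=L1,L2,L3,L4,L5,L6; from [0,0,0]:
+L1 (α=1/3) → [137/3, 173/3, 5/3]
+L2 (α=1/3) → [874/9, 718/9, 520/9]
+L3 (α=1/3) → [1937/27, 2201/27, 3245/27]
+L4 (α=2/3) → [9119/81, 12407/81, 7997/81]
+L5 (α=4/5) → [14951/405, 47399/405, 50117/405]
+L6 (α=3/7) → [98684/2835, 488486/2835, 364493/2835]
→ [35, 172, 129]


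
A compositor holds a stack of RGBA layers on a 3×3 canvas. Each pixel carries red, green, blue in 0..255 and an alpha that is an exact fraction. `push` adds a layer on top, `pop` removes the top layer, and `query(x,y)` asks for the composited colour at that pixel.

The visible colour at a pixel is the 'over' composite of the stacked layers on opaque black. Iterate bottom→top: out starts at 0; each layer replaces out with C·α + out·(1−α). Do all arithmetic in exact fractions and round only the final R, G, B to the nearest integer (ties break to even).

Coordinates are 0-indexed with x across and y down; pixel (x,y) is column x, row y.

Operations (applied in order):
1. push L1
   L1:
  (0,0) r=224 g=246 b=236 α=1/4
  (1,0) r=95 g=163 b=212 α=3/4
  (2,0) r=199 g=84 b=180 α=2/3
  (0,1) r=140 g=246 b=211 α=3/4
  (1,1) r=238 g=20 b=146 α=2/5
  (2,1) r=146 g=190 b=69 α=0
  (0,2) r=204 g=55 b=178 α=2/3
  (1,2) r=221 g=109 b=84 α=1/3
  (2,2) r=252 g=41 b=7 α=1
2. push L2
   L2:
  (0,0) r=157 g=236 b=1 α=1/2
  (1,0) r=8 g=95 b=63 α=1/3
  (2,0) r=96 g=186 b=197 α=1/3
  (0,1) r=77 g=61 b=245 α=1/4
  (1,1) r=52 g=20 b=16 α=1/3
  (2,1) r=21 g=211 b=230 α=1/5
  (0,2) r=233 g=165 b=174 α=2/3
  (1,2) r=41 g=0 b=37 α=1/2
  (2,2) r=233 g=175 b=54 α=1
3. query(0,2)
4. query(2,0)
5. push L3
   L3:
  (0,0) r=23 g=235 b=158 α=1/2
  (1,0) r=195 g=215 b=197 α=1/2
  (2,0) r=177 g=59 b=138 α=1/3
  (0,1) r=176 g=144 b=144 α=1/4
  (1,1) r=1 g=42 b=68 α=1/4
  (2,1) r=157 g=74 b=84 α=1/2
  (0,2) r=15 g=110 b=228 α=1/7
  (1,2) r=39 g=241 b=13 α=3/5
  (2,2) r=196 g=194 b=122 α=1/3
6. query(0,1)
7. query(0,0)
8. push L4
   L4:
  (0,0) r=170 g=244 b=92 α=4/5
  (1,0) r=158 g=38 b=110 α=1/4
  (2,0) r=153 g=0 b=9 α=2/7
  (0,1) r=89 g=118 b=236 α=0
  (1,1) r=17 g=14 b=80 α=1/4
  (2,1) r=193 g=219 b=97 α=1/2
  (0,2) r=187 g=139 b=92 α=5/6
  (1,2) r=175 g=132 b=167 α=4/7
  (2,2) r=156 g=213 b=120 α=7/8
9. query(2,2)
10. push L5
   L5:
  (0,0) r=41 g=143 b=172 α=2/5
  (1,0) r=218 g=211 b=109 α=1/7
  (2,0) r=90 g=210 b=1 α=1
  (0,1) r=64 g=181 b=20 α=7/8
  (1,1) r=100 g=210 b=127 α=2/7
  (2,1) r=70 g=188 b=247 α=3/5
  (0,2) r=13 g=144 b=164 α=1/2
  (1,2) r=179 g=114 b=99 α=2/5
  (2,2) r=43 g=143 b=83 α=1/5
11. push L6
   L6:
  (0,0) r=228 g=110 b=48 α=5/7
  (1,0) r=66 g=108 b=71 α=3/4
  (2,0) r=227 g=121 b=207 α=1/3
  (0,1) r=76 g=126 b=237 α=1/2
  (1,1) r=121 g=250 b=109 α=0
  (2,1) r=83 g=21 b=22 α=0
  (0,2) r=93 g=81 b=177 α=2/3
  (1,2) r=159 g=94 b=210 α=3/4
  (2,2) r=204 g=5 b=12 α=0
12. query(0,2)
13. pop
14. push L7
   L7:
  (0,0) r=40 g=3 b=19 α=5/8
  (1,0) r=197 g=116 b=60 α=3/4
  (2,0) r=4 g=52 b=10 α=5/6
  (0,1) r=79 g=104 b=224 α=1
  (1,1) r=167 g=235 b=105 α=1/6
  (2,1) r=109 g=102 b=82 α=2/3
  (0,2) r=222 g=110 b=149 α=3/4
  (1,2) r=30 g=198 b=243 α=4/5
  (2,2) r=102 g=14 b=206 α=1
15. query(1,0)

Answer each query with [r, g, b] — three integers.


at x=0,y=2 over L1,L2:
+L1 (α=2/3) → [136, 110/3, 356/3]
+L2 (α=2/3) → [602/3, 1100/9, 1400/9]
= [201, 122, 156]

query (2,0) [L1,L2] — begin 0,0,0
+L1 (α=2/3) → [398/3, 56, 120]
+L2 (α=1/3) → [1084/9, 298/3, 437/3]
rounded: [120, 99, 146]

query (0,1) [L1,L2,L3] — begin 0,0,0
+L1 (α=3/4) → [105, 369/2, 633/4]
+L2 (α=1/4) → [98, 1229/8, 2879/16]
+L3 (α=1/4) → [235/2, 4839/32, 10941/64]
rounded: [118, 151, 171]

query (0,0) [L1,L2,L3] — begin 0,0,0
L1 α=1/4: [56, 123/2, 59]
L2 α=1/2: [213/2, 595/4, 30]
L3 α=1/2: [259/4, 1535/8, 94]
= [65, 192, 94]

query (2,2) [L1,L2,L3,L4] — begin 0,0,0
after L1 α=1: [252, 41, 7]
after L2 α=1: [233, 175, 54]
after L3 α=1/3: [662/3, 544/3, 230/3]
after L4 α=7/8: [1969/12, 5017/24, 1375/12]
= [164, 209, 115]

(0,2) stack=L1,L2,L3,L4,L5,L6; from [0,0,0]:
+L1 (α=2/3) → [136, 110/3, 356/3]
+L2 (α=2/3) → [602/3, 1100/9, 1400/9]
+L3 (α=1/7) → [1219/7, 2530/21, 3484/21]
+L4 (α=5/6) → [1294/7, 17125/126, 6572/63]
+L5 (α=1/2) → [1385/14, 35269/252, 8452/63]
+L6 (α=2/3) → [3989/42, 76093/756, 30754/189]
= [95, 101, 163]

query (1,0) [L1,L2,L3,L4,L5,L7] — begin 0,0,0
+L1 (α=3/4) → [285/4, 489/4, 159]
+L2 (α=1/3) → [301/6, 679/6, 127]
+L3 (α=1/2) → [1471/12, 1969/12, 162]
+L4 (α=1/4) → [2103/16, 2121/16, 149]
+L5 (α=1/7) → [8053/56, 8051/56, 1003/7]
+L7 (α=3/4) → [41149/224, 27539/224, 2263/28]
= [184, 123, 81]


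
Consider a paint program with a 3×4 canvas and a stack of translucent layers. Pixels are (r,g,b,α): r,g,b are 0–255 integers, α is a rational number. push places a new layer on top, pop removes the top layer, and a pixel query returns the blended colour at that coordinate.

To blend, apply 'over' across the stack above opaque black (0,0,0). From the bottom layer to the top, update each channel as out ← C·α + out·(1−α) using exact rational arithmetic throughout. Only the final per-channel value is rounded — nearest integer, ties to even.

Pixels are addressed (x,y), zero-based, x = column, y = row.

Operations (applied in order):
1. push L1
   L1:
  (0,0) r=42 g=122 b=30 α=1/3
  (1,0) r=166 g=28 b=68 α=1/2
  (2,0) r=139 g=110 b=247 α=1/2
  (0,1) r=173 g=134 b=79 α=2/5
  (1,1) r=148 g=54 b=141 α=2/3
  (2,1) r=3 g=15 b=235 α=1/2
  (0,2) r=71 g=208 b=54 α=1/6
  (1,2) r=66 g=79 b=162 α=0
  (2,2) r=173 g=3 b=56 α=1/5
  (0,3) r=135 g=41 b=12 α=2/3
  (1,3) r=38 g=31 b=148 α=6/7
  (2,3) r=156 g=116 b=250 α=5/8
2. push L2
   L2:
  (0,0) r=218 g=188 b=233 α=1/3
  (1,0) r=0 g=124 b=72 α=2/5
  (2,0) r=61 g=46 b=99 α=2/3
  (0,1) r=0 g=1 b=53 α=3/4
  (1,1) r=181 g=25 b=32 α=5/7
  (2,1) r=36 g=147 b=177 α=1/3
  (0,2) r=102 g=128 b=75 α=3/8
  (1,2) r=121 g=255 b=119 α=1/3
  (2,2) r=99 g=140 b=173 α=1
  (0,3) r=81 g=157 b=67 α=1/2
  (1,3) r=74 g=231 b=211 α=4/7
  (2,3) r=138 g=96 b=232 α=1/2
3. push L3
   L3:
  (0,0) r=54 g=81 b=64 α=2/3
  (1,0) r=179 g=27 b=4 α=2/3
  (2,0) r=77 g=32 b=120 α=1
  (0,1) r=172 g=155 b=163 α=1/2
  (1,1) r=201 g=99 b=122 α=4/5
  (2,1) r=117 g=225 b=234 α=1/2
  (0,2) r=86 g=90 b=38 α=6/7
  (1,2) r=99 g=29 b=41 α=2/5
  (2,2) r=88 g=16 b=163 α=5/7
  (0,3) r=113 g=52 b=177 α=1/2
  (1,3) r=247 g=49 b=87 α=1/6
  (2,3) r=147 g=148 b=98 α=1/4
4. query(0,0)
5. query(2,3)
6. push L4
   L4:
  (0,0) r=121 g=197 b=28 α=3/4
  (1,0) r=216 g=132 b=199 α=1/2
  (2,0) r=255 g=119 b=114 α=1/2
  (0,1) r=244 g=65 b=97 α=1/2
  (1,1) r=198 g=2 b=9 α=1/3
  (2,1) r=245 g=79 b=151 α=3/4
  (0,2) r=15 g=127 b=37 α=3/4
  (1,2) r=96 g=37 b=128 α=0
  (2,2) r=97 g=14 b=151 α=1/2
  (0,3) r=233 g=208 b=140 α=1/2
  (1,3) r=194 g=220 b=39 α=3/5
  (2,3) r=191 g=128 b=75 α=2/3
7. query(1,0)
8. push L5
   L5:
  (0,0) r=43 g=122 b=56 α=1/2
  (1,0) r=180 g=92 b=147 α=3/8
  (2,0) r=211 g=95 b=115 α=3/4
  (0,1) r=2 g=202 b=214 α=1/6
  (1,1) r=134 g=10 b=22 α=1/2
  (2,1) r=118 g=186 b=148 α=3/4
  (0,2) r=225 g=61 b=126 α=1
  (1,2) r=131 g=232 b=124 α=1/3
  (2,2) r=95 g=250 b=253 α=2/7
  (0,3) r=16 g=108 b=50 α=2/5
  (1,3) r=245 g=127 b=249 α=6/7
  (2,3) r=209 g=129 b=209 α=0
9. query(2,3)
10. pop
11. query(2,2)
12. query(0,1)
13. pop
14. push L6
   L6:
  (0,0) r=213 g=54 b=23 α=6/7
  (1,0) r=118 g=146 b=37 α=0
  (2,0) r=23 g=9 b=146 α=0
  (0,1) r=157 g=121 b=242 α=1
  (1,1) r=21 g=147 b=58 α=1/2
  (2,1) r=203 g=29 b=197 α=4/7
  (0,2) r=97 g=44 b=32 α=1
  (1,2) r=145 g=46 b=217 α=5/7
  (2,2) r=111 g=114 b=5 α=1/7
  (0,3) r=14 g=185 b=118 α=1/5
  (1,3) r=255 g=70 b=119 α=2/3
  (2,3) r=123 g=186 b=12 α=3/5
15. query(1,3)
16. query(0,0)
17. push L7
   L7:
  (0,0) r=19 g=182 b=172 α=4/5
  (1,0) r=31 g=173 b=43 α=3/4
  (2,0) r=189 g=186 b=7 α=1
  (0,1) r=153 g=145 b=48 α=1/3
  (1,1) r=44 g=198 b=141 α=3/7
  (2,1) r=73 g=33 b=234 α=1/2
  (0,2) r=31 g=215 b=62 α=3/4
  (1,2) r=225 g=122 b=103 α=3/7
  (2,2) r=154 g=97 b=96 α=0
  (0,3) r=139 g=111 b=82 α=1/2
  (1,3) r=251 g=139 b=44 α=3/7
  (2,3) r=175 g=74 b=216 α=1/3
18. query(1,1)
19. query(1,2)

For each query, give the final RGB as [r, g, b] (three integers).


query (0,0) [L1,L2,L3] — begin 0,0,0
after L1 α=1/3: [14, 122/3, 10]
after L2 α=1/3: [82, 808/9, 253/3]
after L3 α=2/3: [190/3, 2266/27, 637/9]
rounded: [63, 84, 71]

(2,3) stack=L1,L2,L3; from [0,0,0]:
L1 α=5/8: [195/2, 145/2, 625/4]
L2 α=1/2: [471/4, 337/4, 1553/8]
L3 α=1/4: [2001/16, 1603/16, 5443/32]
rounded: [125, 100, 170]

(1,0) stack=L1,L2,L3,L4; from [0,0,0]:
+L1 (α=1/2) → [83, 14, 34]
+L2 (α=2/5) → [249/5, 58, 246/5]
+L3 (α=2/3) → [2039/15, 112/3, 286/15]
+L4 (α=1/2) → [5279/30, 254/3, 3271/30]
rounded: [176, 85, 109]

(2,3) stack=L1,L2,L3,L4,L5; from [0,0,0]:
+L1 (α=5/8) → [195/2, 145/2, 625/4]
+L2 (α=1/2) → [471/4, 337/4, 1553/8]
+L3 (α=1/4) → [2001/16, 1603/16, 5443/32]
+L4 (α=2/3) → [8113/48, 5699/48, 10243/96]
+L5 (α=0) → [8113/48, 5699/48, 10243/96]
= [169, 119, 107]

at x=2,y=2 over L1,L2,L3,L4:
+L1 (α=1/5) → [173/5, 3/5, 56/5]
+L2 (α=1) → [99, 140, 173]
+L3 (α=5/7) → [638/7, 360/7, 1161/7]
+L4 (α=1/2) → [1317/14, 229/7, 1109/7]
→ [94, 33, 158]

at x=0,y=1 over L1,L2,L3,L4:
after L1 α=2/5: [346/5, 268/5, 158/5]
after L2 α=3/4: [173/10, 283/20, 953/20]
after L3 α=1/2: [1893/20, 3383/40, 4213/40]
after L4 α=1/2: [6773/40, 5983/80, 8093/80]
= [169, 75, 101]

query (1,3) [L1,L2,L3,L6] — begin 0,0,0
L1 α=6/7: [228/7, 186/7, 888/7]
L2 α=4/7: [2756/49, 7026/49, 8572/49]
L3 α=1/6: [25883/294, 37531/294, 47123/294]
L6 α=2/3: [175823/882, 78691/882, 117095/882]
= [199, 89, 133]

at x=0,y=0 over L1,L2,L3,L6:
+L1 (α=1/3) → [14, 122/3, 10]
+L2 (α=1/3) → [82, 808/9, 253/3]
+L3 (α=2/3) → [190/3, 2266/27, 637/9]
+L6 (α=6/7) → [4024/21, 11014/189, 1879/63]
→ [192, 58, 30]

(1,1) stack=L1,L2,L3,L6,L7; from [0,0,0]:
+L1 (α=2/3) → [296/3, 36, 94]
+L2 (α=5/7) → [3307/21, 197/7, 348/7]
+L3 (α=4/5) → [20191/105, 2969/35, 3764/35]
+L6 (α=1/2) → [11198/105, 4057/35, 2897/35]
+L7 (α=3/7) → [58652/735, 37018/245, 26393/245]
rounded: [80, 151, 108]

at x=1,y=2 over L1,L2,L3,L6,L7:
after L1 α=0: [0, 0, 0]
after L2 α=1/3: [121/3, 85, 119/3]
after L3 α=2/5: [319/5, 313/5, 201/5]
after L6 α=5/7: [609/5, 1776/35, 5827/35]
after L7 α=3/7: [5811/35, 19914/245, 34123/245]
= [166, 81, 139]


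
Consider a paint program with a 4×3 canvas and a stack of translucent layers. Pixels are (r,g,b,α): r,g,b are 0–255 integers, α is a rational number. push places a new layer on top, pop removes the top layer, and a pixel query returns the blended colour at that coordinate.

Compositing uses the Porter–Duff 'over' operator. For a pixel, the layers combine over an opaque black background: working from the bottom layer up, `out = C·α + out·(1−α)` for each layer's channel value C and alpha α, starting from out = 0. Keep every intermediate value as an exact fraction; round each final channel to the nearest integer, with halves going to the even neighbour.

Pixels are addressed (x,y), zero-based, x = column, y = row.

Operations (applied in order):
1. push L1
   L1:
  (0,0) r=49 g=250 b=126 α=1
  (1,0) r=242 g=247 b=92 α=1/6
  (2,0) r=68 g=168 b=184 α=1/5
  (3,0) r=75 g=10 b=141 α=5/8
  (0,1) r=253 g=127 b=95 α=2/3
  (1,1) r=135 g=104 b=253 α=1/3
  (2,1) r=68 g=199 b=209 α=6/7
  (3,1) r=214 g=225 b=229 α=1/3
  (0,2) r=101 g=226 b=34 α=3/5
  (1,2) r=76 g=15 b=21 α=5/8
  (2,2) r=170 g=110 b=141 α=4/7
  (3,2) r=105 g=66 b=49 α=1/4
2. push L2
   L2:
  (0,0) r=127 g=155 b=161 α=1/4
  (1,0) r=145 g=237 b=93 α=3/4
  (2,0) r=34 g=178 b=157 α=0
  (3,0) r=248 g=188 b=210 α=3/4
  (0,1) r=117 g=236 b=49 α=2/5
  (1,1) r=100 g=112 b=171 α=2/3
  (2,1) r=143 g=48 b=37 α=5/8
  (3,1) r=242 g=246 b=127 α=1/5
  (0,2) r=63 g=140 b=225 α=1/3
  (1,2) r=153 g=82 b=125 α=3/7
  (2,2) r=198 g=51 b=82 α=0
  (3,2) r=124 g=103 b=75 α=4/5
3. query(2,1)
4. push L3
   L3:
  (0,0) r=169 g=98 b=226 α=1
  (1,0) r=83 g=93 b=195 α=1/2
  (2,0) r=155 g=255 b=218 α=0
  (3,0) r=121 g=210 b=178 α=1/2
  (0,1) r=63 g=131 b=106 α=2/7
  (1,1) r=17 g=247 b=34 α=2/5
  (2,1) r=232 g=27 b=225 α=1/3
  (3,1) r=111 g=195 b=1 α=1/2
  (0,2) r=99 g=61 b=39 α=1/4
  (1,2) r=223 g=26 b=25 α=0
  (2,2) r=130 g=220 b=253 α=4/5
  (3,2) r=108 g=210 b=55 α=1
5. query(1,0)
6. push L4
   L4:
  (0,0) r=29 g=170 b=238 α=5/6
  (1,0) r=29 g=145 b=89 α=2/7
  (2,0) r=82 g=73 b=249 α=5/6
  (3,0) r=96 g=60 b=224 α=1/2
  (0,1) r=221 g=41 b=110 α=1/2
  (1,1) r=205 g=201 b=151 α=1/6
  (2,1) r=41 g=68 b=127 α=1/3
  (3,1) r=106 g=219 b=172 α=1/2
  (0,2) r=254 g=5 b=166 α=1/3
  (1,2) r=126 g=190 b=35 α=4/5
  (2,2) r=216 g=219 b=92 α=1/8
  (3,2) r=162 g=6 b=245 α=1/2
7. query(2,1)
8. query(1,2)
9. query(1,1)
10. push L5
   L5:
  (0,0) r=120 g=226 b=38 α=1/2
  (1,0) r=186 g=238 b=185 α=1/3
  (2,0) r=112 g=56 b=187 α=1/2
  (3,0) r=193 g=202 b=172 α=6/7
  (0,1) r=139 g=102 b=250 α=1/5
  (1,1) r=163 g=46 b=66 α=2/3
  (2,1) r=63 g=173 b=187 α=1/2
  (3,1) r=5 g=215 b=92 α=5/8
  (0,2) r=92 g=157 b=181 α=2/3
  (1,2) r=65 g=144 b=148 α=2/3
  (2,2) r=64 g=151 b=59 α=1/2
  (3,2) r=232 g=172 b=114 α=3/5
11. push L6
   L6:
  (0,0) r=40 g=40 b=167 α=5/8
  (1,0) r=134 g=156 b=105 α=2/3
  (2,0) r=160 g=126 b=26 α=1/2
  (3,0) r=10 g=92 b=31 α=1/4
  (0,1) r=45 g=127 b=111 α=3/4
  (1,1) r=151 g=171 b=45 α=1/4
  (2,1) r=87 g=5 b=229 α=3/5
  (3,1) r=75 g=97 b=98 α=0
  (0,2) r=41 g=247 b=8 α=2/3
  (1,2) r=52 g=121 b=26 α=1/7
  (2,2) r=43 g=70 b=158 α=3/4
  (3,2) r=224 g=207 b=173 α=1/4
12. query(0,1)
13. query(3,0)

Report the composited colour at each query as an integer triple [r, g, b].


query (2,1) [L1,L2] — begin 0,0,0
+L1 (α=6/7) → [408/7, 1194/7, 1254/7]
+L2 (α=5/8) → [6229/56, 2631/28, 5057/56]
→ [111, 94, 90]

(1,0) stack=L1,L2,L3; from [0,0,0]:
L1 α=1/6: [121/3, 247/6, 46/3]
L2 α=3/4: [713/6, 4513/24, 883/12]
L3 α=1/2: [1211/12, 6745/48, 3223/24]
→ [101, 141, 134]

at x=2,y=1 over L1,L2,L3,L4:
L1 α=6/7: [408/7, 1194/7, 1254/7]
L2 α=5/8: [6229/56, 2631/28, 5057/56]
L3 α=1/3: [12725/84, 1003/14, 11357/84]
L4 α=1/3: [14447/126, 493/7, 16691/126]
→ [115, 70, 132]

(1,2) stack=L1,L2,L3,L4; from [0,0,0]:
after L1 α=5/8: [95/2, 75/8, 105/8]
after L2 α=3/7: [649/7, 81/2, 855/14]
after L3 α=0: [649/7, 81/2, 855/14]
after L4 α=4/5: [4177/35, 1601/10, 563/14]
rounded: [119, 160, 40]

query (1,1) [L1,L2,L3,L4] — begin 0,0,0
after L1 α=1/3: [45, 104/3, 253/3]
after L2 α=2/3: [245/3, 776/9, 1279/9]
after L3 α=2/5: [279/5, 2258/15, 1483/15]
after L4 α=1/6: [242/3, 2861/18, 968/9]
= [81, 159, 108]

(0,1) stack=L1,L2,L3,L4,L5,L6; from [0,0,0]:
after L1 α=2/3: [506/3, 254/3, 190/3]
after L2 α=2/5: [148, 726/5, 288/5]
after L3 α=2/7: [866/7, 988/7, 500/7]
after L4 α=1/2: [2413/14, 1275/14, 635/7]
after L5 α=1/5: [5799/35, 3264/35, 858/7]
after L6 α=3/4: [2631/35, 16599/140, 3189/28]
→ [75, 119, 114]

at x=3,y=0 over L1,L2,L3,L4,L5,L6:
L1 α=5/8: [375/8, 25/4, 705/8]
L2 α=3/4: [6327/32, 2281/16, 5745/32]
L3 α=1/2: [10199/64, 5641/32, 11441/64]
L4 α=1/2: [16343/128, 7561/64, 25777/128]
L5 α=6/7: [164567/896, 85129/448, 157873/896]
L6 α=1/4: [502661/3584, 296603/1792, 501395/3584]
rounded: [140, 166, 140]


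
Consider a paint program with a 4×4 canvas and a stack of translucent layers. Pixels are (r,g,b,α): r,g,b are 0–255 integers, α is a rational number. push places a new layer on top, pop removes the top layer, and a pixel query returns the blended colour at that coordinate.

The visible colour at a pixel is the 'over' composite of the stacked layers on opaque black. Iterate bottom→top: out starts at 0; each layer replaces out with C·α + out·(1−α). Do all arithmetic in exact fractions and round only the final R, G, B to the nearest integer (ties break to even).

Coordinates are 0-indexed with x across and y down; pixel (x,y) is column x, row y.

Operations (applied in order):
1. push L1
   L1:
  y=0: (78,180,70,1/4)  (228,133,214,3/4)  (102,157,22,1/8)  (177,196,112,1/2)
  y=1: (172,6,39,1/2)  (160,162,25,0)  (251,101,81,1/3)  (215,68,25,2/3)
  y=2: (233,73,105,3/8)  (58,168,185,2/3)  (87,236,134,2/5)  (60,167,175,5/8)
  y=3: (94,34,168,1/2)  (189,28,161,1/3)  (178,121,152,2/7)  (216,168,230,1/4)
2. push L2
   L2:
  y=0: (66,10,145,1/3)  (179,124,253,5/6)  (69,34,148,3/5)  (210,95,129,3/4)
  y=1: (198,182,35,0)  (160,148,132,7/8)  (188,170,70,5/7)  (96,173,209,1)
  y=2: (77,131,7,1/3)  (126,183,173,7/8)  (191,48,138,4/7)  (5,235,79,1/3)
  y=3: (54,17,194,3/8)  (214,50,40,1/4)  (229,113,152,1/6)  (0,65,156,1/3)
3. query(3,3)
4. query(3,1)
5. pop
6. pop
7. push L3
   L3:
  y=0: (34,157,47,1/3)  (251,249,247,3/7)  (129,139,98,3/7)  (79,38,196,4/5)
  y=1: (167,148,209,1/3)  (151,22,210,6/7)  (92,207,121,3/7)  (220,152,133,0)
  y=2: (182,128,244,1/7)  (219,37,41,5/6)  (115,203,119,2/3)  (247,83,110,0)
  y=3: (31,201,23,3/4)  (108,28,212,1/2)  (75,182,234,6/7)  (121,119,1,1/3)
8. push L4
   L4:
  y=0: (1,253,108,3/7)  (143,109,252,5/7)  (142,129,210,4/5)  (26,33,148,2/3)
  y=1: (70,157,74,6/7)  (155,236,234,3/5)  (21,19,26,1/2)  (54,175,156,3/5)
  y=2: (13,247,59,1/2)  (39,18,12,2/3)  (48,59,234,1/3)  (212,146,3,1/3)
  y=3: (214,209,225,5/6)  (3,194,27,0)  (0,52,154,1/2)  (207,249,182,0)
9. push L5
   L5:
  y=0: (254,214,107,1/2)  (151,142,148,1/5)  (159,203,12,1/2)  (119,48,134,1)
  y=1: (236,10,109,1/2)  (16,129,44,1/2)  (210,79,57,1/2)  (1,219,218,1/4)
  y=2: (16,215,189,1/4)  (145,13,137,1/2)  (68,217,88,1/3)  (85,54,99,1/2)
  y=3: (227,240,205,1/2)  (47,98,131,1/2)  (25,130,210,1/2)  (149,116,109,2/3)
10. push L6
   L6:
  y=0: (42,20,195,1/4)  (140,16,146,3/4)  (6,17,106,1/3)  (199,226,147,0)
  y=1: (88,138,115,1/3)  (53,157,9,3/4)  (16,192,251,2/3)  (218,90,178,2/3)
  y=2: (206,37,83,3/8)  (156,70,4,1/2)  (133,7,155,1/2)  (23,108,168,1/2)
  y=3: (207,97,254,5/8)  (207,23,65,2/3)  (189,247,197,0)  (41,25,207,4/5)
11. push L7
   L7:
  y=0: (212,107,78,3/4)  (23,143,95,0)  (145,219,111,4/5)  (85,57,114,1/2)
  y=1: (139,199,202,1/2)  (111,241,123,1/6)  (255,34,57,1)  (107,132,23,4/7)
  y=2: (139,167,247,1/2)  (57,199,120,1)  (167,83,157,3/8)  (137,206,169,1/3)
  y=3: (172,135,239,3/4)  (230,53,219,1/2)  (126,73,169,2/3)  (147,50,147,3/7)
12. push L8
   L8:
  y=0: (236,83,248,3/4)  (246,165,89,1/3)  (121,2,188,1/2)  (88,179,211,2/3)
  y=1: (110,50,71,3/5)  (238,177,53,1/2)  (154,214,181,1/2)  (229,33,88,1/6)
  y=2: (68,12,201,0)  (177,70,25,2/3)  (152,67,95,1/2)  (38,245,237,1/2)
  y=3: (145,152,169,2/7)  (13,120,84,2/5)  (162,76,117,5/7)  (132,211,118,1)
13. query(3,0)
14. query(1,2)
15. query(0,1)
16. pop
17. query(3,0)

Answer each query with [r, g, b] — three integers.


query (3,3) [L1,L2] — begin 0,0,0
+L1 (α=1/4) → [54, 42, 115/2]
+L2 (α=1/3) → [36, 149/3, 271/3]
= [36, 50, 90]

at x=3,y=1 over L1,L2:
+L1 (α=2/3) → [430/3, 136/3, 50/3]
+L2 (α=1) → [96, 173, 209]
rounded: [96, 173, 209]

query (3,0) [L3,L4,L5,L6,L7,L8] — begin 0,0,0
+L3 (α=4/5) → [316/5, 152/5, 784/5]
+L4 (α=2/3) → [192/5, 482/15, 2264/15]
+L5 (α=1) → [119, 48, 134]
+L6 (α=0) → [119, 48, 134]
+L7 (α=1/2) → [102, 105/2, 124]
+L8 (α=2/3) → [278/3, 821/6, 182]
→ [93, 137, 182]

(1,2) stack=L3,L4,L5,L6,L7,L8; from [0,0,0]:
+L3 (α=5/6) → [365/2, 185/6, 205/6]
+L4 (α=2/3) → [521/6, 401/18, 349/18]
+L5 (α=1/2) → [1391/12, 635/36, 2815/36]
+L6 (α=1/2) → [3263/24, 3155/72, 2959/72]
+L7 (α=1) → [57, 199, 120]
+L8 (α=2/3) → [137, 113, 170/3]
rounded: [137, 113, 57]

at x=0,y=1 over L3,L4,L5,L6,L7,L8:
after L3 α=1/3: [167/3, 148/3, 209/3]
after L4 α=6/7: [1427/21, 2974/21, 1541/21]
after L5 α=1/2: [6383/42, 1592/21, 1915/21]
after L6 α=1/3: [8231/63, 6082/63, 6245/63]
after L7 α=1/2: [8494/63, 18619/126, 18971/126]
after L8 α=3/5: [37778/315, 28069/315, 6478/63]
= [120, 89, 103]

(3,0) stack=L3,L4,L5,L6,L7; from [0,0,0]:
+L3 (α=4/5) → [316/5, 152/5, 784/5]
+L4 (α=2/3) → [192/5, 482/15, 2264/15]
+L5 (α=1) → [119, 48, 134]
+L6 (α=0) → [119, 48, 134]
+L7 (α=1/2) → [102, 105/2, 124]
rounded: [102, 52, 124]


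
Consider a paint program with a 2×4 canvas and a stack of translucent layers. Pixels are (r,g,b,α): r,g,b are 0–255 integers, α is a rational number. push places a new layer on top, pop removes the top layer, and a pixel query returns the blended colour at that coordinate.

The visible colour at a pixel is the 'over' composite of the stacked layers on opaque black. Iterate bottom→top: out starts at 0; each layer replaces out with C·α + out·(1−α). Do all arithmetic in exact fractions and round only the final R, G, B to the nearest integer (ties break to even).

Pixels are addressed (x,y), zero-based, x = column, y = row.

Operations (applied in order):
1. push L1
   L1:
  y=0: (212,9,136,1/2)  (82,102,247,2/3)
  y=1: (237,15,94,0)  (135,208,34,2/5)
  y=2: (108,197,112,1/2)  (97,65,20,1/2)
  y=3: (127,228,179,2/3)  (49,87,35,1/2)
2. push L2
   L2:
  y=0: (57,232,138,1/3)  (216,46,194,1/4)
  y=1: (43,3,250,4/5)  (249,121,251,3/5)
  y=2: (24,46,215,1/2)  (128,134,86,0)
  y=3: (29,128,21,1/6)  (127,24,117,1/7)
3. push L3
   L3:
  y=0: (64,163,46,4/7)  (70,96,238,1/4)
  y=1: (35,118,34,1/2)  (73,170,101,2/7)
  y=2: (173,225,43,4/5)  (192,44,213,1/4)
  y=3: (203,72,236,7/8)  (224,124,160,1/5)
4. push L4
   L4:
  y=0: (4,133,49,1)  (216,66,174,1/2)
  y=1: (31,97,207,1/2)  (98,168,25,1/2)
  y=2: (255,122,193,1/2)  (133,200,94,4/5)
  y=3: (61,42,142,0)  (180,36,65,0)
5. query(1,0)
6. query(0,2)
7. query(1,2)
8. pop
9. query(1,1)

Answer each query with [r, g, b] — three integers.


at x=1,y=0 over L1,L2,L3,L4:
+L1 (α=2/3) → [164/3, 68, 494/3]
+L2 (α=1/4) → [95, 125/2, 172]
+L3 (α=1/4) → [355/4, 567/8, 377/2]
+L4 (α=1/2) → [1219/8, 1095/16, 725/4]
= [152, 68, 181]

(0,2) stack=L1,L2,L3,L4; from [0,0,0]:
+L1 (α=1/2) → [54, 197/2, 56]
+L2 (α=1/2) → [39, 289/4, 271/2]
+L3 (α=4/5) → [731/5, 3889/20, 123/2]
+L4 (α=1/2) → [1003/5, 6329/40, 509/4]
= [201, 158, 127]

query (1,2) [L1,L2,L3,L4] — begin 0,0,0
+L1 (α=1/2) → [97/2, 65/2, 10]
+L2 (α=0) → [97/2, 65/2, 10]
+L3 (α=1/4) → [675/8, 283/8, 243/4]
+L4 (α=4/5) → [4931/40, 6683/40, 1747/20]
→ [123, 167, 87]

at x=1,y=1 over L1,L2,L3:
after L1 α=2/5: [54, 416/5, 68/5]
after L2 α=3/5: [171, 2647/25, 3901/25]
after L3 α=2/7: [143, 621/5, 4911/35]
= [143, 124, 140]


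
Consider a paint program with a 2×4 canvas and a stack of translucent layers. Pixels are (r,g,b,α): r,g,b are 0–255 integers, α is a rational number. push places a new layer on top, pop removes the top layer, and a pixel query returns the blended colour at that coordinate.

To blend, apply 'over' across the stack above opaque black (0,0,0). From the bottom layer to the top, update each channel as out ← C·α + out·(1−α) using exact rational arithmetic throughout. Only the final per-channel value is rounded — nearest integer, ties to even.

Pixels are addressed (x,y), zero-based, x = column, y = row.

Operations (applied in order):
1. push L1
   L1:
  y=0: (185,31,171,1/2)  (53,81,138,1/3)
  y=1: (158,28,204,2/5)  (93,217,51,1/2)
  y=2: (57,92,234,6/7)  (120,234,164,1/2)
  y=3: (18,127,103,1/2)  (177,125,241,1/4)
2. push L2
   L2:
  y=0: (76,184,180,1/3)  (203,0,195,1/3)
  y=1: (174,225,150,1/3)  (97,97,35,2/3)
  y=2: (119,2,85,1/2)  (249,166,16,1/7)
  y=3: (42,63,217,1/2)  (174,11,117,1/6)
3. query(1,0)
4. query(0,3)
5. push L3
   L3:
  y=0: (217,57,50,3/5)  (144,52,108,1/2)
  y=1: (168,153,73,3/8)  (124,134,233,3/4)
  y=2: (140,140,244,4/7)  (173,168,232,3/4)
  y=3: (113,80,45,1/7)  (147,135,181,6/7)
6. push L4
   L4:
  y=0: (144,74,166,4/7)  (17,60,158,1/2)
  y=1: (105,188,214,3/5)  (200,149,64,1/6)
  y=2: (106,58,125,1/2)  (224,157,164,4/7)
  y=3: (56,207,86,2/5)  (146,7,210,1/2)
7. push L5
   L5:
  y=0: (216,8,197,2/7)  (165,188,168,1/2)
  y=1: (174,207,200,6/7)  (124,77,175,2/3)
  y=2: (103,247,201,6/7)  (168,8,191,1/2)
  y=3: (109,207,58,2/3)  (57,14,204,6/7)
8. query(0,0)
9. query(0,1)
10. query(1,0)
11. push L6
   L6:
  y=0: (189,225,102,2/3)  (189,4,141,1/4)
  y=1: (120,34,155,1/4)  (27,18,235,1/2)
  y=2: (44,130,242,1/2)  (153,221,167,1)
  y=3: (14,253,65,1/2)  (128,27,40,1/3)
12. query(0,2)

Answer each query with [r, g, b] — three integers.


at x=1,y=0 over L1,L2:
after L1 α=1/3: [53/3, 27, 46]
after L2 α=1/3: [715/9, 18, 287/3]
rounded: [79, 18, 96]

at x=0,y=3 over L1,L2:
after L1 α=1/2: [9, 127/2, 103/2]
after L2 α=1/2: [51/2, 253/4, 537/4]
= [26, 63, 134]

query (0,0) [L1,L2,L3,L4,L5] — begin 0,0,0
L1 α=1/2: [185/2, 31/2, 171/2]
L2 α=1/3: [87, 215/3, 117]
L3 α=3/5: [165, 943/15, 384/5]
L4 α=4/7: [153, 2423/35, 4472/35]
L5 α=2/7: [171, 2535/49, 7230/49]
→ [171, 52, 148]

query (0,1) [L1,L2,L3,L4,L5] — begin 0,0,0
L1 α=2/5: [316/5, 56/5, 408/5]
L2 α=1/3: [1502/15, 1237/15, 522/5]
L3 α=3/8: [1507/12, 1307/12, 741/8]
L4 α=3/5: [3397/30, 4691/30, 3309/20]
L5 α=6/7: [34717/210, 5993/30, 27309/140]
→ [165, 200, 195]

at x=1,y=0 over L1,L2,L3,L4,L5:
after L1 α=1/3: [53/3, 27, 46]
after L2 α=1/3: [715/9, 18, 287/3]
after L3 α=1/2: [2011/18, 35, 611/6]
after L4 α=1/2: [2317/36, 95/2, 1559/12]
after L5 α=1/2: [8257/72, 471/4, 3575/24]
= [115, 118, 149]

query (0,2) [L1,L2,L3,L4,L5,L6] — begin 0,0,0
after L1 α=6/7: [342/7, 552/7, 1404/7]
after L2 α=1/2: [1175/14, 283/7, 1999/14]
after L3 α=4/7: [11365/98, 4769/49, 19661/98]
after L4 α=1/2: [21753/196, 7611/98, 31911/196]
after L5 α=6/7: [142881/1372, 152847/686, 268287/1372]
after L6 α=1/2: [203249/2744, 242027/1372, 600311/2744]
→ [74, 176, 219]


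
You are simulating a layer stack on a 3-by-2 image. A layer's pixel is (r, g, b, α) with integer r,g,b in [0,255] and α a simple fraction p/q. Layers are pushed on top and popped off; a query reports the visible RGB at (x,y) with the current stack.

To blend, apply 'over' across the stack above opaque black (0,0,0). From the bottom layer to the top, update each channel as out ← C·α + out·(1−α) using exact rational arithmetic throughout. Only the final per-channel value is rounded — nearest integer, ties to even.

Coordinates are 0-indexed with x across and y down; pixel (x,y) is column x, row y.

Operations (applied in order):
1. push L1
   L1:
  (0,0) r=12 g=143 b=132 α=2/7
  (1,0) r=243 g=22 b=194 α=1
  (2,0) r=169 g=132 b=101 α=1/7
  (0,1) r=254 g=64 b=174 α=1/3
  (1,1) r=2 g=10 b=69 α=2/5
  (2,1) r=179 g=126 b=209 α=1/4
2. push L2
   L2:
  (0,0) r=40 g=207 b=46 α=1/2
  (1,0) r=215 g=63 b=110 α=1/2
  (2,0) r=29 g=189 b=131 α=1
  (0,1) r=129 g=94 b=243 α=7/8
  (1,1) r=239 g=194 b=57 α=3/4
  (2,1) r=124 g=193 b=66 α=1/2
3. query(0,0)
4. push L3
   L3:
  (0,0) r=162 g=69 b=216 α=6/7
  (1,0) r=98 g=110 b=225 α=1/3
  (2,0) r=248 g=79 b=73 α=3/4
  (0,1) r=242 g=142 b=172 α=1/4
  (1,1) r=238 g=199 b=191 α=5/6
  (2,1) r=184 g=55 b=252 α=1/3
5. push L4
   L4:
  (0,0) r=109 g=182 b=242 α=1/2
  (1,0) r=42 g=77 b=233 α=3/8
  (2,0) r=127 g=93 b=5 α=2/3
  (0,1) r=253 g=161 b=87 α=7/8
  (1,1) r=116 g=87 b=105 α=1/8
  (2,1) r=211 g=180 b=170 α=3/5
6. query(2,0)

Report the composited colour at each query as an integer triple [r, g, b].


query (0,0) [L1,L2] — begin 0,0,0
+L1 (α=2/7) → [24/7, 286/7, 264/7]
+L2 (α=1/2) → [152/7, 1735/14, 293/7]
rounded: [22, 124, 42]

at x=2,y=0 over L1,L2,L3,L4:
+L1 (α=1/7) → [169/7, 132/7, 101/7]
+L2 (α=1) → [29, 189, 131]
+L3 (α=3/4) → [773/4, 213/2, 175/2]
+L4 (α=2/3) → [1789/12, 195/2, 65/2]
→ [149, 98, 32]


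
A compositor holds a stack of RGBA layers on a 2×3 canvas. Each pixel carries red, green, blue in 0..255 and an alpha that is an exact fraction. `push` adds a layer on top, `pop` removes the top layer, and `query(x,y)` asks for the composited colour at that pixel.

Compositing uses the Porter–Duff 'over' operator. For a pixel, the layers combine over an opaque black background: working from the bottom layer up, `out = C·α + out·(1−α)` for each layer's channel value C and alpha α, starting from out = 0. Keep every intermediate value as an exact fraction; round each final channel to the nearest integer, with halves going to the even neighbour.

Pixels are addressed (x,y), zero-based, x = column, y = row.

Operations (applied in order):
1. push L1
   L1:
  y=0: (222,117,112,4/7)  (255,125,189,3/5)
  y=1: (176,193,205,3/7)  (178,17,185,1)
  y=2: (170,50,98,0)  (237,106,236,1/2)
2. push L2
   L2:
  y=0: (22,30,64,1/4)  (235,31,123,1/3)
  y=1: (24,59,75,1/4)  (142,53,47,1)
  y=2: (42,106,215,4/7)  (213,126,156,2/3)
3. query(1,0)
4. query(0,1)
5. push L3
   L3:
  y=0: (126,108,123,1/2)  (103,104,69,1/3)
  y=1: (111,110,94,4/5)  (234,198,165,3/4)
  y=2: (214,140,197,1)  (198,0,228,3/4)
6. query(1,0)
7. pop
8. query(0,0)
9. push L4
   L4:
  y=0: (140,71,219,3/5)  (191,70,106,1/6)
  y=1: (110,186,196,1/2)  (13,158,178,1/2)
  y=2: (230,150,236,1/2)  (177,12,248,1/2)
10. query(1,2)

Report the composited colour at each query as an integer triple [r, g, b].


(1,0) stack=L1,L2; from [0,0,0]:
+L1 (α=3/5) → [153, 75, 567/5]
+L2 (α=1/3) → [541/3, 181/3, 583/5]
→ [180, 60, 117]

query (0,1) [L1,L2] — begin 0,0,0
L1 α=3/7: [528/7, 579/7, 615/7]
L2 α=1/4: [438/7, 1075/14, 1185/14]
rounded: [63, 77, 85]

(1,0) stack=L1,L2,L3; from [0,0,0]:
after L1 α=3/5: [153, 75, 567/5]
after L2 α=1/3: [541/3, 181/3, 583/5]
after L3 α=1/3: [1391/9, 674/9, 1511/15]
→ [155, 75, 101]

(0,0) stack=L1,L2; from [0,0,0]:
L1 α=4/7: [888/7, 468/7, 64]
L2 α=1/4: [1409/14, 807/14, 64]
rounded: [101, 58, 64]

at x=1,y=2 over L1,L2,L4:
after L1 α=1/2: [237/2, 53, 118]
after L2 α=2/3: [363/2, 305/3, 430/3]
after L4 α=1/2: [717/4, 341/6, 587/3]
rounded: [179, 57, 196]


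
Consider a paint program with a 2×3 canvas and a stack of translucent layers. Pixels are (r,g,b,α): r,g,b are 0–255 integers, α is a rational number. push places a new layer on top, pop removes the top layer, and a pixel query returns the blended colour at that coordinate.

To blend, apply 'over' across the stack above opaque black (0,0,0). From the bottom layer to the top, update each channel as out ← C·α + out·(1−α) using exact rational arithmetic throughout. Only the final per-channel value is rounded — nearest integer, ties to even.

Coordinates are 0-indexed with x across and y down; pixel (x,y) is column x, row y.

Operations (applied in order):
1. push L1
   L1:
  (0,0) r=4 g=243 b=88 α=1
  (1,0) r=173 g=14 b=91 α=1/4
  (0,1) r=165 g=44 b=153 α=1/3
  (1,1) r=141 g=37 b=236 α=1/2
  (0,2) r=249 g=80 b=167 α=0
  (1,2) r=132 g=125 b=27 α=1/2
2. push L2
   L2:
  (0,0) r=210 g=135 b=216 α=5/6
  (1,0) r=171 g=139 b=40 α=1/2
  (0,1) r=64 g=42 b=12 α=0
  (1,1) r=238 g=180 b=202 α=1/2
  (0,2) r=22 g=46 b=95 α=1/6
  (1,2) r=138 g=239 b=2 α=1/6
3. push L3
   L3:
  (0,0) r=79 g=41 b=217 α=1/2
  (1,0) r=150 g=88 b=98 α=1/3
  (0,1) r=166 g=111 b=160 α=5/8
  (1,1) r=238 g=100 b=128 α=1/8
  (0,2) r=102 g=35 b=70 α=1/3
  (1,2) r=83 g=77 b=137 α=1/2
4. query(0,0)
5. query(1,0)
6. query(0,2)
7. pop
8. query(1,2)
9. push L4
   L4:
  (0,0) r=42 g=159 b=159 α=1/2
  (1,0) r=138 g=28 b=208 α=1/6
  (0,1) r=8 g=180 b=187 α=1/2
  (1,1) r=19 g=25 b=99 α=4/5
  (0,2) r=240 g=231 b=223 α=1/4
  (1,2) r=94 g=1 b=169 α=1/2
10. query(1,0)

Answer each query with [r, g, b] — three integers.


query (0,0) [L1,L2,L3] — begin 0,0,0
after L1 α=1: [4, 243, 88]
after L2 α=5/6: [527/3, 153, 584/3]
after L3 α=1/2: [382/3, 97, 1235/6]
= [127, 97, 206]

(1,0) stack=L1,L2,L3; from [0,0,0]:
+L1 (α=1/4) → [173/4, 7/2, 91/4]
+L2 (α=1/2) → [857/8, 285/4, 251/8]
+L3 (α=1/3) → [1457/12, 461/6, 643/12]
→ [121, 77, 54]

query (0,2) [L1,L2,L3] — begin 0,0,0
+L1 (α=0) → [0, 0, 0]
+L2 (α=1/6) → [11/3, 23/3, 95/6]
+L3 (α=1/3) → [328/9, 151/9, 305/9]
= [36, 17, 34]

query (1,2) [L1,L2] — begin 0,0,0
after L1 α=1/2: [66, 125/2, 27/2]
after L2 α=1/6: [78, 1103/12, 139/12]
rounded: [78, 92, 12]

at x=1,y=0 over L1,L2,L4:
after L1 α=1/4: [173/4, 7/2, 91/4]
after L2 α=1/2: [857/8, 285/4, 251/8]
after L4 α=1/6: [5389/48, 1537/24, 973/16]
= [112, 64, 61]
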